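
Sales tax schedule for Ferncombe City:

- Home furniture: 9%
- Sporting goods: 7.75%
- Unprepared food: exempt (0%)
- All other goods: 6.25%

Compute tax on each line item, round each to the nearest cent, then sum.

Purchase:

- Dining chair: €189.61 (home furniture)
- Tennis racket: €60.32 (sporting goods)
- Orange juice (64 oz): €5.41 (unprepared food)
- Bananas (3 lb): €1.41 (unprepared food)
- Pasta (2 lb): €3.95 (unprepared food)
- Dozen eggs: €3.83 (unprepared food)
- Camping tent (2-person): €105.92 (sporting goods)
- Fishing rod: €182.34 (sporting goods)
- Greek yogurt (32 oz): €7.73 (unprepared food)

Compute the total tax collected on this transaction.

€44.07

Dining chair €189.61: home furniture → 9% → €17.06
Tennis racket €60.32: sporting goods → 7.75% → €4.67
Orange juice (64 oz) €5.41: unprepared food → 0% → €0.00
Bananas (3 lb) €1.41: unprepared food → 0% → €0.00
Pasta (2 lb) €3.95: unprepared food → 0% → €0.00
Dozen eggs €3.83: unprepared food → 0% → €0.00
Camping tent (2-person) €105.92: sporting goods → 7.75% → €8.21
Fishing rod €182.34: sporting goods → 7.75% → €14.13
Greek yogurt (32 oz) €7.73: unprepared food → 0% → €0.00
Total tax = €17.06 + €4.67 + €8.21 + €14.13 = €44.07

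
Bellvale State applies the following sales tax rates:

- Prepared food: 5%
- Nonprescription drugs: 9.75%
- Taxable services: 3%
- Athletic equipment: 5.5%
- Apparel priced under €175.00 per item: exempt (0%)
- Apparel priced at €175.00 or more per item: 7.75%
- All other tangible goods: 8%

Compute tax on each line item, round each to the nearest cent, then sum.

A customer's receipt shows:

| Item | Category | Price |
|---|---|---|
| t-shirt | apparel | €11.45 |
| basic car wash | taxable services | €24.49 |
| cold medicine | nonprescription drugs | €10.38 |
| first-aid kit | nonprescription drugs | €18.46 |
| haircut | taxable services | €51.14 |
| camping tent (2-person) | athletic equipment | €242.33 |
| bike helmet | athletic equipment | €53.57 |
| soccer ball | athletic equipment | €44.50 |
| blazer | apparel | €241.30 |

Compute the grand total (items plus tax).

T-shirt €11.45: apparel, under €175.00 → 0% → €0.00
Basic car wash €24.49: taxable services → 3% → €0.73
Cold medicine €10.38: nonprescription drugs → 9.75% → €1.01
First-aid kit €18.46: nonprescription drugs → 9.75% → €1.80
Haircut €51.14: taxable services → 3% → €1.53
Camping tent (2-person) €242.33: athletic equipment → 5.5% → €13.33
Bike helmet €53.57: athletic equipment → 5.5% → €2.95
Soccer ball €44.50: athletic equipment → 5.5% → €2.45
Blazer €241.30: apparel, €175.00 or more → 7.75% → €18.70
Subtotal = €697.62; tax = €42.50; total due = €740.12

€740.12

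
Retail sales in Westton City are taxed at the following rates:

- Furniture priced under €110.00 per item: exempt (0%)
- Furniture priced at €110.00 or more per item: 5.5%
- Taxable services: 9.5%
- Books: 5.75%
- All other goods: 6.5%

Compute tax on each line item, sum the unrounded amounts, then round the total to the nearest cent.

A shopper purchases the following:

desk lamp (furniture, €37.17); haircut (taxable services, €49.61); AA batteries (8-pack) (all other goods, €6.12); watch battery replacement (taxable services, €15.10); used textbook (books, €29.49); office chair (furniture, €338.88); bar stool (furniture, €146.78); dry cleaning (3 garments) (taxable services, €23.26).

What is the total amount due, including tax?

Desk lamp €37.17: furniture, under €110.00 → 0% → €0.00
Haircut €49.61: taxable services → 9.5% → €4.71295
AA batteries (8-pack) €6.12: all other goods → 6.5% → €0.3978
Watch battery replacement €15.10: taxable services → 9.5% → €1.4345
Used textbook €29.49: books → 5.75% → €1.695675
Office chair €338.88: furniture, €110.00 or more → 5.5% → €18.6384
Bar stool €146.78: furniture, €110.00 or more → 5.5% → €8.0729
Dry cleaning (3 garments) €23.26: taxable services → 9.5% → €2.2097
Subtotal = €646.41; unrounded tax = €37.161925 → €37.16; total due = €683.57

€683.57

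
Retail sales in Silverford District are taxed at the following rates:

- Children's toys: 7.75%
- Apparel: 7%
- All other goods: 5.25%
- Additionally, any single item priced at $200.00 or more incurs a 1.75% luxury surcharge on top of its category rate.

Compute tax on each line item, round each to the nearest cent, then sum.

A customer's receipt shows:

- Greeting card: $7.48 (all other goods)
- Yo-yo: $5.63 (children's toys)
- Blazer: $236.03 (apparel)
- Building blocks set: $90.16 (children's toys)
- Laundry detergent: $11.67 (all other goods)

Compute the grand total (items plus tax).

Greeting card $7.48: all other goods → 5.25% → $0.39
Yo-yo $5.63: children's toys → 7.75% → $0.44
Blazer $236.03: apparel → 7% + 1.75% surcharge = 8.75% → $20.65
Building blocks set $90.16: children's toys → 7.75% → $6.99
Laundry detergent $11.67: all other goods → 5.25% → $0.61
Subtotal = $350.97; tax = $29.08; total due = $380.05

$380.05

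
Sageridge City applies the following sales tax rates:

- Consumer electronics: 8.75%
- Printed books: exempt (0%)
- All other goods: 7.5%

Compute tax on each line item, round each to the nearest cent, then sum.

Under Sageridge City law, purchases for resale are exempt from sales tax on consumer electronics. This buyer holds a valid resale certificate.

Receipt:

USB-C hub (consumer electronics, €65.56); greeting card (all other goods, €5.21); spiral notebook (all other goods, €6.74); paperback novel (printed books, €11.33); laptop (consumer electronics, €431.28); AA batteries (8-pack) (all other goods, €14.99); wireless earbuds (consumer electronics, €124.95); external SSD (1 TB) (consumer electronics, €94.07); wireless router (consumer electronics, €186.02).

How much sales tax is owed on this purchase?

USB-C hub €65.56: consumer electronics, buyer-exempt → 0% → €0.00
Greeting card €5.21: all other goods → 7.5% → €0.39
Spiral notebook €6.74: all other goods → 7.5% → €0.51
Paperback novel €11.33: printed books → 0% → €0.00
Laptop €431.28: consumer electronics, buyer-exempt → 0% → €0.00
AA batteries (8-pack) €14.99: all other goods → 7.5% → €1.12
Wireless earbuds €124.95: consumer electronics, buyer-exempt → 0% → €0.00
External SSD (1 TB) €94.07: consumer electronics, buyer-exempt → 0% → €0.00
Wireless router €186.02: consumer electronics, buyer-exempt → 0% → €0.00
Total tax = €0.39 + €0.51 + €1.12 = €2.02

€2.02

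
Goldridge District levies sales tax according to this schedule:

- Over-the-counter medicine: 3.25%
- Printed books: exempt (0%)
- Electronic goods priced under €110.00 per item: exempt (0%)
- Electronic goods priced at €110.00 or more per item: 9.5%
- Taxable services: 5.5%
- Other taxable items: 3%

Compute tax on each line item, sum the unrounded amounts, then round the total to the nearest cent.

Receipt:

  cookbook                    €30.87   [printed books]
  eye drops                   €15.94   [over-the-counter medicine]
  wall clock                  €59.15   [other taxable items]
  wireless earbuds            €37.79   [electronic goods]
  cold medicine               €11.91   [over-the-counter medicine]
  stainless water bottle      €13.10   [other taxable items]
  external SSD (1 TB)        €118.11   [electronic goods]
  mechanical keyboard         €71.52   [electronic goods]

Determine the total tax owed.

€14.29

Cookbook €30.87: printed books → 0% → €0.00
Eye drops €15.94: over-the-counter medicine → 3.25% → €0.51805
Wall clock €59.15: other taxable items → 3% → €1.7745
Wireless earbuds €37.79: electronic goods, under €110.00 → 0% → €0.00
Cold medicine €11.91: over-the-counter medicine → 3.25% → €0.387075
Stainless water bottle €13.10: other taxable items → 3% → €0.393
External SSD (1 TB) €118.11: electronic goods, €110.00 or more → 9.5% → €11.22045
Mechanical keyboard €71.52: electronic goods, under €110.00 → 0% → €0.00
Unrounded tax sum = €14.293075 → €14.29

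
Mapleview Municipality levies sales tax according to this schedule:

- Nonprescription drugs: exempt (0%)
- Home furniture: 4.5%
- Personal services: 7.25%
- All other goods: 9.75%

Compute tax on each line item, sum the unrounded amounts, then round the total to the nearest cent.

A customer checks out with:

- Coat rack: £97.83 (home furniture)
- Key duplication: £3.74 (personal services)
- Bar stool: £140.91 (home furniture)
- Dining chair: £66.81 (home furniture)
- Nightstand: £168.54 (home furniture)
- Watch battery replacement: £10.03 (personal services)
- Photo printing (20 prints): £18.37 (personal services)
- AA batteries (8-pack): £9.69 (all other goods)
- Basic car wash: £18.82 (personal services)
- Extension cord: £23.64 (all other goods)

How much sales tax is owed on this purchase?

Coat rack £97.83: home furniture → 4.5% → £4.40235
Key duplication £3.74: personal services → 7.25% → £0.27115
Bar stool £140.91: home furniture → 4.5% → £6.34095
Dining chair £66.81: home furniture → 4.5% → £3.00645
Nightstand £168.54: home furniture → 4.5% → £7.5843
Watch battery replacement £10.03: personal services → 7.25% → £0.727175
Photo printing (20 prints) £18.37: personal services → 7.25% → £1.331825
AA batteries (8-pack) £9.69: all other goods → 9.75% → £0.944775
Basic car wash £18.82: personal services → 7.25% → £1.36445
Extension cord £23.64: all other goods → 9.75% → £2.3049
Unrounded tax sum = £28.278325 → £28.28

£28.28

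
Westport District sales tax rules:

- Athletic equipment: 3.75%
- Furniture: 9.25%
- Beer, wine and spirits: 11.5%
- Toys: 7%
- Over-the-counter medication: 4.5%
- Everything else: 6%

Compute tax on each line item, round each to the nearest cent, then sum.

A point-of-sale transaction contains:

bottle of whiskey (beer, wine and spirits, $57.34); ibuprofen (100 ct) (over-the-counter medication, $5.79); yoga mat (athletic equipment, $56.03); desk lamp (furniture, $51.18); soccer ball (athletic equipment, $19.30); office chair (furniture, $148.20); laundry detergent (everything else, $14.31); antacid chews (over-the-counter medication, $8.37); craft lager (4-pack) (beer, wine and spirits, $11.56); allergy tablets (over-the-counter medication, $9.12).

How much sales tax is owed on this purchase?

Bottle of whiskey $57.34: beer, wine and spirits → 11.5% → $6.59
Ibuprofen (100 ct) $5.79: over-the-counter medication → 4.5% → $0.26
Yoga mat $56.03: athletic equipment → 3.75% → $2.10
Desk lamp $51.18: furniture → 9.25% → $4.73
Soccer ball $19.30: athletic equipment → 3.75% → $0.72
Office chair $148.20: furniture → 9.25% → $13.71
Laundry detergent $14.31: everything else → 6% → $0.86
Antacid chews $8.37: over-the-counter medication → 4.5% → $0.38
Craft lager (4-pack) $11.56: beer, wine and spirits → 11.5% → $1.33
Allergy tablets $9.12: over-the-counter medication → 4.5% → $0.41
Total tax = $6.59 + $0.26 + $2.10 + $4.73 + $0.72 + $13.71 + $0.86 + $0.38 + $1.33 + $0.41 = $31.09

$31.09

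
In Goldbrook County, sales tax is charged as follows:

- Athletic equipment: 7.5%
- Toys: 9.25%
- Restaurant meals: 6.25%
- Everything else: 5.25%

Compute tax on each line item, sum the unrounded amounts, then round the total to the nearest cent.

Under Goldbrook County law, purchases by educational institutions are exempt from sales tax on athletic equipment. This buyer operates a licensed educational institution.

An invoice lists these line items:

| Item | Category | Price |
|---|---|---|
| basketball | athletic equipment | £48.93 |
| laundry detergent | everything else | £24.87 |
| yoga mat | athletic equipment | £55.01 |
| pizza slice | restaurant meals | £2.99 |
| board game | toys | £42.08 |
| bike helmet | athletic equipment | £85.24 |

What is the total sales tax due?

£5.38

Basketball £48.93: athletic equipment, buyer-exempt → 0% → £0.00
Laundry detergent £24.87: everything else → 5.25% → £1.305675
Yoga mat £55.01: athletic equipment, buyer-exempt → 0% → £0.00
Pizza slice £2.99: restaurant meals → 6.25% → £0.186875
Board game £42.08: toys → 9.25% → £3.8924
Bike helmet £85.24: athletic equipment, buyer-exempt → 0% → £0.00
Unrounded tax sum = £5.38495 → £5.38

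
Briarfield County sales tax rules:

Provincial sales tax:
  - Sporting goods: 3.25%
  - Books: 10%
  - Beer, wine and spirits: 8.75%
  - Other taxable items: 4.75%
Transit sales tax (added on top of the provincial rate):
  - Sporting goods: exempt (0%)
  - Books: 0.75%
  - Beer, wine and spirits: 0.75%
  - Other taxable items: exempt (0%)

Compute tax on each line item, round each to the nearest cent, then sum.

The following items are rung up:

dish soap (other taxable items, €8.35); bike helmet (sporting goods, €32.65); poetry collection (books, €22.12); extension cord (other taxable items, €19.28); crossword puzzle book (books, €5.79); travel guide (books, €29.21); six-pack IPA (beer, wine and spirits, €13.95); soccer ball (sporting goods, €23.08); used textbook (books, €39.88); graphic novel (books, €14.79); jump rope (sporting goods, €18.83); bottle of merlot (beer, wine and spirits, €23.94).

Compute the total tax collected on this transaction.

Dish soap €8.35: other taxable items → 4.75% + 0% transit = 4.75% → €0.40
Bike helmet €32.65: sporting goods → 3.25% + 0% transit = 3.25% → €1.06
Poetry collection €22.12: books → 10% + 0.75% transit = 10.75% → €2.38
Extension cord €19.28: other taxable items → 4.75% + 0% transit = 4.75% → €0.92
Crossword puzzle book €5.79: books → 10% + 0.75% transit = 10.75% → €0.62
Travel guide €29.21: books → 10% + 0.75% transit = 10.75% → €3.14
Six-pack IPA €13.95: beer, wine and spirits → 8.75% + 0.75% transit = 9.5% → €1.33
Soccer ball €23.08: sporting goods → 3.25% + 0% transit = 3.25% → €0.75
Used textbook €39.88: books → 10% + 0.75% transit = 10.75% → €4.29
Graphic novel €14.79: books → 10% + 0.75% transit = 10.75% → €1.59
Jump rope €18.83: sporting goods → 3.25% + 0% transit = 3.25% → €0.61
Bottle of merlot €23.94: beer, wine and spirits → 8.75% + 0.75% transit = 9.5% → €2.27
Total tax = €0.40 + €1.06 + €2.38 + €0.92 + €0.62 + €3.14 + €1.33 + €0.75 + €4.29 + €1.59 + €0.61 + €2.27 = €19.36

€19.36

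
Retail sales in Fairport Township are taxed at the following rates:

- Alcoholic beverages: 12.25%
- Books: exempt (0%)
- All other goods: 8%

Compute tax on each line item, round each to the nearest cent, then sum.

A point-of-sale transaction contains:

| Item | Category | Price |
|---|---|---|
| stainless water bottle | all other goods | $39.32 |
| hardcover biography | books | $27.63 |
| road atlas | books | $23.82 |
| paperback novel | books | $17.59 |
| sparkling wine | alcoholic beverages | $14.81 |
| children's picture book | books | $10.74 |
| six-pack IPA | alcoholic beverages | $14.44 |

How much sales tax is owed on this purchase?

$6.73

Stainless water bottle $39.32: all other goods → 8% → $3.15
Hardcover biography $27.63: books → 0% → $0.00
Road atlas $23.82: books → 0% → $0.00
Paperback novel $17.59: books → 0% → $0.00
Sparkling wine $14.81: alcoholic beverages → 12.25% → $1.81
Children's picture book $10.74: books → 0% → $0.00
Six-pack IPA $14.44: alcoholic beverages → 12.25% → $1.77
Total tax = $3.15 + $1.81 + $1.77 = $6.73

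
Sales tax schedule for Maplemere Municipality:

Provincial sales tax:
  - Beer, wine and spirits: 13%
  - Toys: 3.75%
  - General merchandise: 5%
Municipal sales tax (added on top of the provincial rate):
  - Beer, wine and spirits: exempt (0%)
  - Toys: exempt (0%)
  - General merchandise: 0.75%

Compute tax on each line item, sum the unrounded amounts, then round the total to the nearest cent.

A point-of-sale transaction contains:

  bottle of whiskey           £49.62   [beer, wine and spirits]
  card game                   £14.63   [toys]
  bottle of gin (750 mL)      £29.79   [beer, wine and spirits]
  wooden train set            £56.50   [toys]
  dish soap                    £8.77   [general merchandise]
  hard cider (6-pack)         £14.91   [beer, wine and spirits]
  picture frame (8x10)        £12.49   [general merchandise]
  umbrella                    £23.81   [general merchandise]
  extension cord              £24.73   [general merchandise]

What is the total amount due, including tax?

Bottle of whiskey £49.62: beer, wine and spirits → 13% + 0% municipal = 13% → £6.4506
Card game £14.63: toys → 3.75% + 0% municipal = 3.75% → £0.548625
Bottle of gin (750 mL) £29.79: beer, wine and spirits → 13% + 0% municipal = 13% → £3.8727
Wooden train set £56.50: toys → 3.75% + 0% municipal = 3.75% → £2.11875
Dish soap £8.77: general merchandise → 5% + 0.75% municipal = 5.75% → £0.504275
Hard cider (6-pack) £14.91: beer, wine and spirits → 13% + 0% municipal = 13% → £1.9383
Picture frame (8x10) £12.49: general merchandise → 5% + 0.75% municipal = 5.75% → £0.718175
Umbrella £23.81: general merchandise → 5% + 0.75% municipal = 5.75% → £1.369075
Extension cord £24.73: general merchandise → 5% + 0.75% municipal = 5.75% → £1.421975
Subtotal = £235.25; unrounded tax = £18.942475 → £18.94; total due = £254.19

£254.19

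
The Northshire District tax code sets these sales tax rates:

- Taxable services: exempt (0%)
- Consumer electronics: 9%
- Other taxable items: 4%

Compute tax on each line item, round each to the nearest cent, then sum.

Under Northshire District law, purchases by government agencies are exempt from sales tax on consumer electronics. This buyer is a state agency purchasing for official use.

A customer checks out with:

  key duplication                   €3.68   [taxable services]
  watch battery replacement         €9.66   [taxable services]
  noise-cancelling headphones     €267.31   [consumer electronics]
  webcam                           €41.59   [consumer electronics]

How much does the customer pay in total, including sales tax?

Key duplication €3.68: taxable services → 0% → €0.00
Watch battery replacement €9.66: taxable services → 0% → €0.00
Noise-cancelling headphones €267.31: consumer electronics, buyer-exempt → 0% → €0.00
Webcam €41.59: consumer electronics, buyer-exempt → 0% → €0.00
Subtotal = €322.24; tax = €0.00; total due = €322.24

€322.24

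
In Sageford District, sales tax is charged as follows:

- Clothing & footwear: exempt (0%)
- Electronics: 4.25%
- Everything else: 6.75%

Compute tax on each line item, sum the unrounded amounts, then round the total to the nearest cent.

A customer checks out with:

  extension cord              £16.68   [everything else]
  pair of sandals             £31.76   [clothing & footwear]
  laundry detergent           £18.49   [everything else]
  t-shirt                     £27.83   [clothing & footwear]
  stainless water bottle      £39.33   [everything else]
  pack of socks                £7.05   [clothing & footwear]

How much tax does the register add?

£5.03

Extension cord £16.68: everything else → 6.75% → £1.1259
Pair of sandals £31.76: clothing & footwear → 0% → £0.00
Laundry detergent £18.49: everything else → 6.75% → £1.248075
T-shirt £27.83: clothing & footwear → 0% → £0.00
Stainless water bottle £39.33: everything else → 6.75% → £2.654775
Pack of socks £7.05: clothing & footwear → 0% → £0.00
Unrounded tax sum = £5.02875 → £5.03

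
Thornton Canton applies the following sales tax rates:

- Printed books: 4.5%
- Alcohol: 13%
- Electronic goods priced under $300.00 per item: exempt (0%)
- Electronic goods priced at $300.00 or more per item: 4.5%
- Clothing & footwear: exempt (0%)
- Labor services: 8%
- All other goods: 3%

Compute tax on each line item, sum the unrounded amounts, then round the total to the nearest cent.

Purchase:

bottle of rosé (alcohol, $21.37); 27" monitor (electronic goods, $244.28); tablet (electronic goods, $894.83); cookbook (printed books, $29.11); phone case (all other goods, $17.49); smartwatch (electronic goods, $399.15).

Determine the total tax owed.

$62.84

Bottle of rosé $21.37: alcohol → 13% → $2.7781
27" monitor $244.28: electronic goods, under $300.00 → 0% → $0.00
Tablet $894.83: electronic goods, $300.00 or more → 4.5% → $40.26735
Cookbook $29.11: printed books → 4.5% → $1.30995
Phone case $17.49: all other goods → 3% → $0.5247
Smartwatch $399.15: electronic goods, $300.00 or more → 4.5% → $17.96175
Unrounded tax sum = $62.84185 → $62.84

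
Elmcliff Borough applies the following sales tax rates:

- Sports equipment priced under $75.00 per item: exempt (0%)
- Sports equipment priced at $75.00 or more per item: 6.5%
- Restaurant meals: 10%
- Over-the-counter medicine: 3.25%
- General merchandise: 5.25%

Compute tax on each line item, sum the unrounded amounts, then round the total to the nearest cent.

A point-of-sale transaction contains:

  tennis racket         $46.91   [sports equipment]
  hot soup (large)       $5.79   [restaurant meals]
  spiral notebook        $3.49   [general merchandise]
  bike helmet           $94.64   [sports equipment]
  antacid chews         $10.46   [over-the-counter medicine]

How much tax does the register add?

Tennis racket $46.91: sports equipment, under $75.00 → 0% → $0.00
Hot soup (large) $5.79: restaurant meals → 10% → $0.579
Spiral notebook $3.49: general merchandise → 5.25% → $0.183225
Bike helmet $94.64: sports equipment, $75.00 or more → 6.5% → $6.1516
Antacid chews $10.46: over-the-counter medicine → 3.25% → $0.33995
Unrounded tax sum = $7.253775 → $7.25

$7.25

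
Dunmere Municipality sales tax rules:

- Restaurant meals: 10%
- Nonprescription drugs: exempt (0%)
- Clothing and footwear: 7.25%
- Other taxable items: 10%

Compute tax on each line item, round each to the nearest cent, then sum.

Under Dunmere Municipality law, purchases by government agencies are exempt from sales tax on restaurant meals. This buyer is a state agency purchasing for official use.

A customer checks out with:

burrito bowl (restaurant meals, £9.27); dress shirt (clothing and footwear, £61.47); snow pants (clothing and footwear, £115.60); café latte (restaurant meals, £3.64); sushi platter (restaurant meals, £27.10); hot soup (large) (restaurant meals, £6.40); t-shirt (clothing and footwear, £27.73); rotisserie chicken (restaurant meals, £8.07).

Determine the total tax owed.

Burrito bowl £9.27: restaurant meals, buyer-exempt → 0% → £0.00
Dress shirt £61.47: clothing and footwear → 7.25% → £4.46
Snow pants £115.60: clothing and footwear → 7.25% → £8.38
Café latte £3.64: restaurant meals, buyer-exempt → 0% → £0.00
Sushi platter £27.10: restaurant meals, buyer-exempt → 0% → £0.00
Hot soup (large) £6.40: restaurant meals, buyer-exempt → 0% → £0.00
T-shirt £27.73: clothing and footwear → 7.25% → £2.01
Rotisserie chicken £8.07: restaurant meals, buyer-exempt → 0% → £0.00
Total tax = £4.46 + £8.38 + £2.01 = £14.85

£14.85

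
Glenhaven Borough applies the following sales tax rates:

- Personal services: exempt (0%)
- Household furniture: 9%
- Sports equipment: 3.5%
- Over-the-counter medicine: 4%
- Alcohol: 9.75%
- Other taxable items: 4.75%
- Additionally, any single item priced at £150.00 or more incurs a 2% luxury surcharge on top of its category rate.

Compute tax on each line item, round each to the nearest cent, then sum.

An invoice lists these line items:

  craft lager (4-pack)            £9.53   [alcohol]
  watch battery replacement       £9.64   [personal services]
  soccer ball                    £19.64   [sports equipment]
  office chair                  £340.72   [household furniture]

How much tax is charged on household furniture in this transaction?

£37.48

Office chair £340.72: household furniture → 9% + 2% surcharge = 11% → £37.48
Tax on household furniture = £37.48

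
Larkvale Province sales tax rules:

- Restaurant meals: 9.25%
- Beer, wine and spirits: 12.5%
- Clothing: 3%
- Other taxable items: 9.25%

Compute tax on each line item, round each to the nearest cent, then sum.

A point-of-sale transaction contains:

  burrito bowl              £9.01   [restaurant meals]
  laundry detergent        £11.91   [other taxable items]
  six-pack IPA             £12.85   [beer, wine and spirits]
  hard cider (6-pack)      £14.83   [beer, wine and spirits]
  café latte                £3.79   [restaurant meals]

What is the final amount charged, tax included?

£58.13

Burrito bowl £9.01: restaurant meals → 9.25% → £0.83
Laundry detergent £11.91: other taxable items → 9.25% → £1.10
Six-pack IPA £12.85: beer, wine and spirits → 12.5% → £1.61
Hard cider (6-pack) £14.83: beer, wine and spirits → 12.5% → £1.85
Café latte £3.79: restaurant meals → 9.25% → £0.35
Subtotal = £52.39; tax = £5.74; total due = £58.13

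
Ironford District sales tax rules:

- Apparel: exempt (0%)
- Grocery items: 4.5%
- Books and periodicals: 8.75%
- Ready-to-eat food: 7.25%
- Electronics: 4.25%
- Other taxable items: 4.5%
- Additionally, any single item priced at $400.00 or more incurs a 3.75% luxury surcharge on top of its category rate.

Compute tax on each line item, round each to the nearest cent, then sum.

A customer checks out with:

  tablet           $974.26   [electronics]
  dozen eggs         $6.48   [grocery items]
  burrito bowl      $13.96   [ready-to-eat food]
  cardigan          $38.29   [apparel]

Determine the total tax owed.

Tablet $974.26: electronics → 4.25% + 3.75% surcharge = 8% → $77.94
Dozen eggs $6.48: grocery items → 4.5% → $0.29
Burrito bowl $13.96: ready-to-eat food → 7.25% → $1.01
Cardigan $38.29: apparel → 0% → $0.00
Total tax = $77.94 + $0.29 + $1.01 = $79.24

$79.24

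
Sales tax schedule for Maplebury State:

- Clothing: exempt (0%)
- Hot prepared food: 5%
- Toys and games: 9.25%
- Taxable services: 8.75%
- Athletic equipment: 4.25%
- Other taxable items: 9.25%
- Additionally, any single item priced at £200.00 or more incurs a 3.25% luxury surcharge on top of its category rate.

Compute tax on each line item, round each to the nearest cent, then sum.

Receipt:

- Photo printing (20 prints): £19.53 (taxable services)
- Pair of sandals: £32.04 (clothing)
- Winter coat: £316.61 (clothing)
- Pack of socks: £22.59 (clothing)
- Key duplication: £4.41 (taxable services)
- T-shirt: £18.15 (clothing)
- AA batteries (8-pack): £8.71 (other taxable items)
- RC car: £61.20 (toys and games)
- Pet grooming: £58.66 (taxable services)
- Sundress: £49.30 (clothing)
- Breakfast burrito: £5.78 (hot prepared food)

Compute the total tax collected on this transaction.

£24.28

Photo printing (20 prints) £19.53: taxable services → 8.75% → £1.71
Pair of sandals £32.04: clothing → 0% → £0.00
Winter coat £316.61: clothing → 0% + 3.25% surcharge = 3.25% → £10.29
Pack of socks £22.59: clothing → 0% → £0.00
Key duplication £4.41: taxable services → 8.75% → £0.39
T-shirt £18.15: clothing → 0% → £0.00
AA batteries (8-pack) £8.71: other taxable items → 9.25% → £0.81
RC car £61.20: toys and games → 9.25% → £5.66
Pet grooming £58.66: taxable services → 8.75% → £5.13
Sundress £49.30: clothing → 0% → £0.00
Breakfast burrito £5.78: hot prepared food → 5% → £0.29
Total tax = £1.71 + £10.29 + £0.39 + £0.81 + £5.66 + £5.13 + £0.29 = £24.28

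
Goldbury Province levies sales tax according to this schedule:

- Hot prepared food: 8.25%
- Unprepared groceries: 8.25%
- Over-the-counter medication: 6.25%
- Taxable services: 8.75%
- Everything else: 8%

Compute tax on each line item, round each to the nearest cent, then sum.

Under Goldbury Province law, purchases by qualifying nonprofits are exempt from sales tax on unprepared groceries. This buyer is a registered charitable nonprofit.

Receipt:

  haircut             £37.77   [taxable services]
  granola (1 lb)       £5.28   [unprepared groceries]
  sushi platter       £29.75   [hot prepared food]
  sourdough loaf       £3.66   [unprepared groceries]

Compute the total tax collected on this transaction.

Haircut £37.77: taxable services → 8.75% → £3.30
Granola (1 lb) £5.28: unprepared groceries, buyer-exempt → 0% → £0.00
Sushi platter £29.75: hot prepared food → 8.25% → £2.45
Sourdough loaf £3.66: unprepared groceries, buyer-exempt → 0% → £0.00
Total tax = £3.30 + £2.45 = £5.75

£5.75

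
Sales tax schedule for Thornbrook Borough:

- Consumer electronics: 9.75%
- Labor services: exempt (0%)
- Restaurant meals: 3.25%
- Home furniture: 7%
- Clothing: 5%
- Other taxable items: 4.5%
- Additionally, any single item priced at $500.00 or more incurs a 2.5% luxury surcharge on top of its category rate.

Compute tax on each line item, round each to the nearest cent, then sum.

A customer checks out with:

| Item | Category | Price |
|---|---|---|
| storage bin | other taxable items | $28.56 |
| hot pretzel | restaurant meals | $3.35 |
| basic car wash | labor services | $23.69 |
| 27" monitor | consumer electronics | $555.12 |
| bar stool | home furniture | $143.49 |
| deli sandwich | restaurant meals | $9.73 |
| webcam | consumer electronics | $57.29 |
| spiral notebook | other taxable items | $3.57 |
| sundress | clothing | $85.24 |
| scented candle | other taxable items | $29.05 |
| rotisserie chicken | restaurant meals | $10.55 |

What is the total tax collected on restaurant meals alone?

Hot pretzel $3.35: restaurant meals → 3.25% → $0.11
Deli sandwich $9.73: restaurant meals → 3.25% → $0.32
Rotisserie chicken $10.55: restaurant meals → 3.25% → $0.34
Tax on restaurant meals = $0.11 + $0.32 + $0.34 = $0.77

$0.77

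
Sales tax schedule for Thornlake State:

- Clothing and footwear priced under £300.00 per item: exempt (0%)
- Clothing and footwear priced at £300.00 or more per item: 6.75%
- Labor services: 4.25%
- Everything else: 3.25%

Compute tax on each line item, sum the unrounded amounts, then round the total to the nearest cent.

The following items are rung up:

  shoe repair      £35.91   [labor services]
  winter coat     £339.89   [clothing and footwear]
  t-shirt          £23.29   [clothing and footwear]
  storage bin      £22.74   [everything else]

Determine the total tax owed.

£25.21

Shoe repair £35.91: labor services → 4.25% → £1.526175
Winter coat £339.89: clothing and footwear, £300.00 or more → 6.75% → £22.942575
T-shirt £23.29: clothing and footwear, under £300.00 → 0% → £0.00
Storage bin £22.74: everything else → 3.25% → £0.73905
Unrounded tax sum = £25.2078 → £25.21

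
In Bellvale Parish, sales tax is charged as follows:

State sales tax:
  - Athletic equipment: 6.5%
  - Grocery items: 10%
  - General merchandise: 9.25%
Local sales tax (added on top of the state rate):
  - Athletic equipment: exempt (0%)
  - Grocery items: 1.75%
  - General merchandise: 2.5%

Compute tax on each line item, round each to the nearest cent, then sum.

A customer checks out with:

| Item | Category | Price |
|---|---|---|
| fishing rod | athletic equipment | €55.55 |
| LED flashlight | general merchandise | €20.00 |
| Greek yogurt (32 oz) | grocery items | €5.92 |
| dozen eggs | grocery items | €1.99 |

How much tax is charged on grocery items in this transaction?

Greek yogurt (32 oz) €5.92: grocery items → 10% + 1.75% local = 11.75% → €0.70
Dozen eggs €1.99: grocery items → 10% + 1.75% local = 11.75% → €0.23
Tax on grocery items = €0.70 + €0.23 = €0.93

€0.93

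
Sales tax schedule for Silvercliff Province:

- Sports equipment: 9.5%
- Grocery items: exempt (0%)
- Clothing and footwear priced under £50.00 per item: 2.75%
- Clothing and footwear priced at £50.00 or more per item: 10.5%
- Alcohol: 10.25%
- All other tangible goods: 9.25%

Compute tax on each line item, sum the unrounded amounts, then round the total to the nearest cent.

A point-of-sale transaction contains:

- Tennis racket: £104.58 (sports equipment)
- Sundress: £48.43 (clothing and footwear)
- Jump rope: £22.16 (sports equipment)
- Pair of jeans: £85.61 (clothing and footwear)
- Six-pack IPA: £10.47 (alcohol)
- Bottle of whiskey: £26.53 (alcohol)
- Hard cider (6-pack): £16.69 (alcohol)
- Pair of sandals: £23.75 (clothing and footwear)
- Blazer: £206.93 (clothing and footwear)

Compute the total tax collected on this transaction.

£50.25

Tennis racket £104.58: sports equipment → 9.5% → £9.9351
Sundress £48.43: clothing and footwear, under £50.00 → 2.75% → £1.331825
Jump rope £22.16: sports equipment → 9.5% → £2.1052
Pair of jeans £85.61: clothing and footwear, £50.00 or more → 10.5% → £8.98905
Six-pack IPA £10.47: alcohol → 10.25% → £1.073175
Bottle of whiskey £26.53: alcohol → 10.25% → £2.719325
Hard cider (6-pack) £16.69: alcohol → 10.25% → £1.710725
Pair of sandals £23.75: clothing and footwear, under £50.00 → 2.75% → £0.653125
Blazer £206.93: clothing and footwear, £50.00 or more → 10.5% → £21.72765
Unrounded tax sum = £50.245175 → £50.25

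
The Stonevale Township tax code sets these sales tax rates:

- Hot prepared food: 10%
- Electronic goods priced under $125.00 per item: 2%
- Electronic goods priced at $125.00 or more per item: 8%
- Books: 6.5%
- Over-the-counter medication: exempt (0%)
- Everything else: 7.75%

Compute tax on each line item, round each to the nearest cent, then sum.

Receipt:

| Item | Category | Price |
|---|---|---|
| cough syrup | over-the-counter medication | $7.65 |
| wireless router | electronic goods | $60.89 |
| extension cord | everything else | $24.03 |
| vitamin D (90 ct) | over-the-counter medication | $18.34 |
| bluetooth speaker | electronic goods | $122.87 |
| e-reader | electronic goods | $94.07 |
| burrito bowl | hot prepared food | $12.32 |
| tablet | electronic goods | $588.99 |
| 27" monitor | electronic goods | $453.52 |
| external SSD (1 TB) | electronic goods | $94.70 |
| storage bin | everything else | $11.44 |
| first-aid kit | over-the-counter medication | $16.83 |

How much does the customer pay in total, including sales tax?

$1600.48

Cough syrup $7.65: over-the-counter medication → 0% → $0.00
Wireless router $60.89: electronic goods, under $125.00 → 2% → $1.22
Extension cord $24.03: everything else → 7.75% → $1.86
Vitamin D (90 ct) $18.34: over-the-counter medication → 0% → $0.00
Bluetooth speaker $122.87: electronic goods, under $125.00 → 2% → $2.46
E-reader $94.07: electronic goods, under $125.00 → 2% → $1.88
Burrito bowl $12.32: hot prepared food → 10% → $1.23
Tablet $588.99: electronic goods, $125.00 or more → 8% → $47.12
27" monitor $453.52: electronic goods, $125.00 or more → 8% → $36.28
External SSD (1 TB) $94.70: electronic goods, under $125.00 → 2% → $1.89
Storage bin $11.44: everything else → 7.75% → $0.89
First-aid kit $16.83: over-the-counter medication → 0% → $0.00
Subtotal = $1505.65; tax = $94.83; total due = $1600.48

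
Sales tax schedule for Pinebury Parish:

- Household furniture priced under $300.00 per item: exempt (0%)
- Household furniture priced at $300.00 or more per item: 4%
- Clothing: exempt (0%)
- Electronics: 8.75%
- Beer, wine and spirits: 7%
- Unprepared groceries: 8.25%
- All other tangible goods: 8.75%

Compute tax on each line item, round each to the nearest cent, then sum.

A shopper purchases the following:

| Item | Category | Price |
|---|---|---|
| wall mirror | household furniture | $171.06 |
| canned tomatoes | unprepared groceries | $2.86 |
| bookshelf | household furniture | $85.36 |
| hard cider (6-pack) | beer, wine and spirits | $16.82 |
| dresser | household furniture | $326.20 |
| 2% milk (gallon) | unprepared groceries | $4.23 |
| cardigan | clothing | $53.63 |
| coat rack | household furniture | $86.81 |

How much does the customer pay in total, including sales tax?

Wall mirror $171.06: household furniture, under $300.00 → 0% → $0.00
Canned tomatoes $2.86: unprepared groceries → 8.25% → $0.24
Bookshelf $85.36: household furniture, under $300.00 → 0% → $0.00
Hard cider (6-pack) $16.82: beer, wine and spirits → 7% → $1.18
Dresser $326.20: household furniture, $300.00 or more → 4% → $13.05
2% milk (gallon) $4.23: unprepared groceries → 8.25% → $0.35
Cardigan $53.63: clothing → 0% → $0.00
Coat rack $86.81: household furniture, under $300.00 → 0% → $0.00
Subtotal = $746.97; tax = $14.82; total due = $761.79

$761.79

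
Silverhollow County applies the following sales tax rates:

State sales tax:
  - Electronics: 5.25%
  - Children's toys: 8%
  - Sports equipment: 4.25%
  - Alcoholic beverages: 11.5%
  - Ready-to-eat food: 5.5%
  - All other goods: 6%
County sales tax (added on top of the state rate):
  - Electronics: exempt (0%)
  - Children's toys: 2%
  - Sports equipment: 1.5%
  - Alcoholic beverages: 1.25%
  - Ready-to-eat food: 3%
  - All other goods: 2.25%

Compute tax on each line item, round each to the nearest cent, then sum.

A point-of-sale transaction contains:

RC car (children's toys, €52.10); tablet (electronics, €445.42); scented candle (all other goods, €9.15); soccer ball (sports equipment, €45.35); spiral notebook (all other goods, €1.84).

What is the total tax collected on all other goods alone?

€0.90

Scented candle €9.15: all other goods → 6% + 2.25% county = 8.25% → €0.75
Spiral notebook €1.84: all other goods → 6% + 2.25% county = 8.25% → €0.15
Tax on all other goods = €0.75 + €0.15 = €0.90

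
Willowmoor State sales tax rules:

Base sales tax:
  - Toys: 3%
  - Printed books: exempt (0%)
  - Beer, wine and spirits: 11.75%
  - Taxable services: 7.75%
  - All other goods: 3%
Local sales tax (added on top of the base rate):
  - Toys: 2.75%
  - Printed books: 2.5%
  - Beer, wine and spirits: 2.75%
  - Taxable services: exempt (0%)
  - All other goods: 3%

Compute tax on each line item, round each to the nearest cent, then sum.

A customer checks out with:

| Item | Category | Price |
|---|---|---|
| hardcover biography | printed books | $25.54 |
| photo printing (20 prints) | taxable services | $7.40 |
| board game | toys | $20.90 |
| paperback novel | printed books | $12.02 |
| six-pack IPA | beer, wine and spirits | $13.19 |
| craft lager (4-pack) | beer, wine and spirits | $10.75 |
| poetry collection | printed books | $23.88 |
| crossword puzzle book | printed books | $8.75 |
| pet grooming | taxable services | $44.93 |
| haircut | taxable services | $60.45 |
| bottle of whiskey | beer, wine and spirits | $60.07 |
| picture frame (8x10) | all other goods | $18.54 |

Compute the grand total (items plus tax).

$331.40

Hardcover biography $25.54: printed books → 0% + 2.5% local = 2.5% → $0.64
Photo printing (20 prints) $7.40: taxable services → 7.75% + 0% local = 7.75% → $0.57
Board game $20.90: toys → 3% + 2.75% local = 5.75% → $1.20
Paperback novel $12.02: printed books → 0% + 2.5% local = 2.5% → $0.30
Six-pack IPA $13.19: beer, wine and spirits → 11.75% + 2.75% local = 14.5% → $1.91
Craft lager (4-pack) $10.75: beer, wine and spirits → 11.75% + 2.75% local = 14.5% → $1.56
Poetry collection $23.88: printed books → 0% + 2.5% local = 2.5% → $0.60
Crossword puzzle book $8.75: printed books → 0% + 2.5% local = 2.5% → $0.22
Pet grooming $44.93: taxable services → 7.75% + 0% local = 7.75% → $3.48
Haircut $60.45: taxable services → 7.75% + 0% local = 7.75% → $4.68
Bottle of whiskey $60.07: beer, wine and spirits → 11.75% + 2.75% local = 14.5% → $8.71
Picture frame (8x10) $18.54: all other goods → 3% + 3% local = 6% → $1.11
Subtotal = $306.42; tax = $24.98; total due = $331.40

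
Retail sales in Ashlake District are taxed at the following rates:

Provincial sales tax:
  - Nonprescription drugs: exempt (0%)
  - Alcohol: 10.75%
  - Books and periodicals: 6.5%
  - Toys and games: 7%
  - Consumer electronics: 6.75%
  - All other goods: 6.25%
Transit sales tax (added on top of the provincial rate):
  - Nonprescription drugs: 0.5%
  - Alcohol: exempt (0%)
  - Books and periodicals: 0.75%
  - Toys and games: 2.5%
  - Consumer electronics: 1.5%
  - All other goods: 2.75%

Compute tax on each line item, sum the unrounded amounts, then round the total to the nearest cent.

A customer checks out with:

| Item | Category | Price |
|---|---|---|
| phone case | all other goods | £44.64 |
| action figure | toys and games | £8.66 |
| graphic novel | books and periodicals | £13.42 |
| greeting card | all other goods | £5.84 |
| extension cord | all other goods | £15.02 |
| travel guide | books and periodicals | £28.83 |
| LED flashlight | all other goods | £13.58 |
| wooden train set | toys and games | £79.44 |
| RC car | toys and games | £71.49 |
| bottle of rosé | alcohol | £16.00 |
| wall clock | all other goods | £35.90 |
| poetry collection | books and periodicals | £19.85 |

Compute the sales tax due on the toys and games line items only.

Action figure £8.66: toys and games → 7% + 2.5% transit = 9.5% → £0.8227
Wooden train set £79.44: toys and games → 7% + 2.5% transit = 9.5% → £7.5468
RC car £71.49: toys and games → 7% + 2.5% transit = 9.5% → £6.79155
Tax on toys and games: unrounded sum = £15.16105 → £15.16

£15.16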